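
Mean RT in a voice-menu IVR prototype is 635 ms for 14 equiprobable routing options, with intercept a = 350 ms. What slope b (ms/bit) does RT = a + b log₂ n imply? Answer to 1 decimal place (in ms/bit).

b = (635 − 350) / log₂(14) = 285 / 3.8074 = 74.855 ms/bit.

74.9 ms/bit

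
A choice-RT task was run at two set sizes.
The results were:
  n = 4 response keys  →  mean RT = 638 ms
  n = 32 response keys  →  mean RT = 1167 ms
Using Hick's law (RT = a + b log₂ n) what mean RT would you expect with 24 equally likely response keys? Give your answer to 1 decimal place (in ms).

Fit slope and intercept:
  b = (1167 − 638) / (log₂ 32 − log₂ 4) = 529 / (5 − 2) = 176.333 ms/bit
  a = 638 − 176.333 × 2 = 285.333 ms
Then RT(24) = 285.333 + 176.333 × log₂ 24 = 285.333 + 176.333 × 4.5850 ≈ 1093.815 ms.

1093.8 ms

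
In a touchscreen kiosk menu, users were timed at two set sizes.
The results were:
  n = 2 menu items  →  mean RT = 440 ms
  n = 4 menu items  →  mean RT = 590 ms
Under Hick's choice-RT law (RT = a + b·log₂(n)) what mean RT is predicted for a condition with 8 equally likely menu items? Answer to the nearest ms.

Fit slope and intercept:
  b = (590 − 440) / (log₂ 4 − log₂ 2) = 150 / (2 − 1) = 150 ms/bit
  a = 440 − 150 × 1 = 290 ms
Then RT(8) = 290 + 150 × log₂ 8 = 290 + 150 × 3 ≈ 740.000 ms.

740 ms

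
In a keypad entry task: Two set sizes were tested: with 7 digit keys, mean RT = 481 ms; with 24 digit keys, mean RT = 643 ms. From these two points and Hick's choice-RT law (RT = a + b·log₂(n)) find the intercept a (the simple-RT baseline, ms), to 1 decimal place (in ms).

225.2 ms

Slope: b = (643 − 481) / (log₂ 24 − log₂ 7) = 162/1.7776 = 91.134 ms/bit.
a = RT₁ − b·log₂ n₁ = 481 − 91.134 × 2.8074 = 225.155 ms.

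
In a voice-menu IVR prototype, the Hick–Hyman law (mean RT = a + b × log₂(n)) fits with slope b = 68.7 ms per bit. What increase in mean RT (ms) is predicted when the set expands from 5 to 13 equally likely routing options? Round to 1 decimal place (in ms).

The intercept a cancels: ΔRT = b·(log₂ n₂ − log₂ n₁) = b·log₂(n₂/n₁).
log₂(13) − log₂(5) = 3.7004 − 2.3219 = 1.3785.
ΔRT = 68.7 × 1.3785 = 94.704 ms.

94.7 ms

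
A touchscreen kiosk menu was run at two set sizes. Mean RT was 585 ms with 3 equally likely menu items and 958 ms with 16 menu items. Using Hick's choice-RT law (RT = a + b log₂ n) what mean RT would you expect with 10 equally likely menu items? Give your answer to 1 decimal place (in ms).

With log₂ n on the abscissa the relation is linear; from the two conditions:
  b = (958 − 585) / (log₂ 16 − log₂ 3) = 373 / (4 − 1.5850) = 154.449 ms/bit
  a = 585 − 154.449 × 1.5850 = 340.204 ms
Then RT(10) = 340.204 + 154.449 × log₂ 10 = 340.204 + 154.449 × 3.3219 ≈ 853.273 ms.

853.3 ms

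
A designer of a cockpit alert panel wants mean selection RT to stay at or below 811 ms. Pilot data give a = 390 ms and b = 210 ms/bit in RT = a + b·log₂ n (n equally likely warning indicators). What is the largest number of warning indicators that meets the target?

210·log₂ n ≤ 811 − 390 = 421, giving log₂ n ≤ 2.0048 and n ≤ 4.013. The largest whole number is 4.

4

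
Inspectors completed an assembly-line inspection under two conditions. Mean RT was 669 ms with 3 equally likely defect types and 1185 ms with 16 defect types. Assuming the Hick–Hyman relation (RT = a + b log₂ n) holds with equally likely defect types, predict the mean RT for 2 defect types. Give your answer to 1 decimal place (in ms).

With log₂ n on the abscissa the relation is linear; from the two conditions:
  b = (1185 − 669) / (log₂ 16 − log₂ 3) = 516 / (4 − 1.5850) = 213.661 ms/bit
  a = 669 − 213.661 × 1.5850 = 330.355 ms
Then RT(2) = 330.355 + 213.661 × log₂ 2 = 330.355 + 213.661 × 1 ≈ 544.016 ms.

544.0 ms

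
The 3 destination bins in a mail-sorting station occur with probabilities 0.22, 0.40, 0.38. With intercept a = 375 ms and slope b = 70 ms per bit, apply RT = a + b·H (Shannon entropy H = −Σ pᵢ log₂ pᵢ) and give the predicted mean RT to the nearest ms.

Entropy contributions −pᵢ log₂ pᵢ: 0.4806, 0.5288, 0.5305; sum H = 1.5398 bits.
RT = a + bH = 375 + 70·1.5398 = 482.79 ms.

483 ms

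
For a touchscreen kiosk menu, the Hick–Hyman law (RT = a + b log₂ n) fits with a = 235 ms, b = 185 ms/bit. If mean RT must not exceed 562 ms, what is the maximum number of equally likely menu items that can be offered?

Information budget: (562 − 235)/185 = 1.7676 bits, so n ≤ 2^1.7676 = 3.405 → at most 3.

3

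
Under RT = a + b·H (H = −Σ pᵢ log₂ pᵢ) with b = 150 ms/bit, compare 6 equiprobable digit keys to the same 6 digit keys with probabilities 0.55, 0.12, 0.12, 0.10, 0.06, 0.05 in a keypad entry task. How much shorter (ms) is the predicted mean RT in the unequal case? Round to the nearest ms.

88 ms

Equiprobable entropy H₀ = log₂ 6 = 2.5850 bits.
Skewed entropy H = −Σ pᵢ log₂ pᵢ = 2.0003 bits.
ΔRT = b·(H₀ − H) = 150 × 0.5846 = 87.69 ms.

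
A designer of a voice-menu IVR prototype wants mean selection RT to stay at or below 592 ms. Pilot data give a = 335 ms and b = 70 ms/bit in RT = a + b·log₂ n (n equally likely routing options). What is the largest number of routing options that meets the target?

Set 335 + 70·log₂ n ≤ 592 → log₂ n ≤ (592 − 335)/70 = 3.6714.
So n ≤ 2^3.6714 = 12.741; the largest integer n is 12.

12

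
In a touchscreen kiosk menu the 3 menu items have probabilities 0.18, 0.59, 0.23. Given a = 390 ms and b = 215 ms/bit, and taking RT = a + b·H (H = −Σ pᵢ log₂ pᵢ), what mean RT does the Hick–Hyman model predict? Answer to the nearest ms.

Entropy contributions −pᵢ log₂ pᵢ: 0.4453, 0.4491, 0.4877; sum H = 1.3821 bits.
RT = a + bH = 390 + 215·1.3821 = 687.15 ms.

687 ms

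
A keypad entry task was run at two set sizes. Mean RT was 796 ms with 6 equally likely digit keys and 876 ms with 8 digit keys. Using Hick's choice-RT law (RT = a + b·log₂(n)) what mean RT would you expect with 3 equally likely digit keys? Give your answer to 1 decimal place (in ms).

603.2 ms

RT is linear in log₂ n, so two points fix the line:
  b = (876 − 796) / (log₂ 8 − log₂ 6) = 80 / (3 − 2.5850) = 192.754 ms/bit
  a = 796 − 192.754 × 2.5850 = 297.739 ms
Then RT(3) = 297.739 + 192.754 × log₂ 3 = 297.739 + 192.754 × 1.5850 ≈ 603.246 ms.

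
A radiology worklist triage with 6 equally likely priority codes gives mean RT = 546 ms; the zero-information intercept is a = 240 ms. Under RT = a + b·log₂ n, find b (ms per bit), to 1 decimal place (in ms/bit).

6 alternatives carry log₂ 6 = 2.5850 bits; the choice cost is 546 − 240 = 306 ms, so b = 306/2.5850 = 118.377 ms/bit.

118.4 ms/bit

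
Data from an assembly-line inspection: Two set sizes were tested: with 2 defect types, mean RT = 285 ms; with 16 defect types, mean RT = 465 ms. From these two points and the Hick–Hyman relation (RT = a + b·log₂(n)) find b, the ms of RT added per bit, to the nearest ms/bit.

60 ms/bit

The slope on a log₂ axis is (465 − 285) / (4 − 1) = 60 ms/bit.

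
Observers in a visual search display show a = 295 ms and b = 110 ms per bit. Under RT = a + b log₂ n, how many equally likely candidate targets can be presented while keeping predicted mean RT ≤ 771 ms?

Set 295 + 110·log₂ n ≤ 771 → log₂ n ≤ (771 − 295)/110 = 4.3273.
So n ≤ 2^4.3273 = 20.074; the largest integer n is 20.

20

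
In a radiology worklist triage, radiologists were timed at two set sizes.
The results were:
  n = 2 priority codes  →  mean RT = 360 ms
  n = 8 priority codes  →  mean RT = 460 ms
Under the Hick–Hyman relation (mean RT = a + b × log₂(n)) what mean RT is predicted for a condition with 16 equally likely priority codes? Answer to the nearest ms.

510 ms

Solve the two-equation system in a and b:
  b = (460 − 360) / (log₂ 8 − log₂ 2) = 100 / (3 − 1) = 50 ms/bit
  a = 360 − 50 × 1 = 310 ms
Then RT(16) = 310 + 50 × log₂ 16 = 310 + 50 × 4 ≈ 510.000 ms.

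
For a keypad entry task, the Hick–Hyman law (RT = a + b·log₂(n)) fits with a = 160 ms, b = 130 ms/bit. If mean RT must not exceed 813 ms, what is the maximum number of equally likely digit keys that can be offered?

130·log₂ n ≤ 813 − 160 = 653, giving log₂ n ≤ 5.0231 and n ≤ 32.516. The largest whole number is 32.

32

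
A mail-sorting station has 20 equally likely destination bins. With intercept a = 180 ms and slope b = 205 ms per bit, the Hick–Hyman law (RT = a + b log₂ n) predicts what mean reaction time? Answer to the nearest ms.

log₂(20) = 4.3219 bits, so RT = 180 + 205 × 4.3219 ≈ 1065.995 ms.

1066 ms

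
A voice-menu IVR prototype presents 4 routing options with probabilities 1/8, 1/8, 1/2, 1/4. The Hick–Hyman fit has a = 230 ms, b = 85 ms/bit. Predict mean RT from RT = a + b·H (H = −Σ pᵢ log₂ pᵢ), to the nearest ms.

379 ms

Each term −pᵢ log₂ pᵢ: 0.125·3 + 0.125·3 + 0.5·1 + 0.25·2; summed, H = 1.750 bits.
Mean RT = a + bH = 230 + 85·1.750 = 378.75 ms.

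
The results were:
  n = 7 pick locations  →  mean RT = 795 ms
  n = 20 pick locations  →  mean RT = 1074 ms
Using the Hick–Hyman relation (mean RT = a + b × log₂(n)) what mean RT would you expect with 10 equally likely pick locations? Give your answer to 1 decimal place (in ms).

Solve the two-equation system in a and b:
  b = (1074 − 795) / (log₂ 20 − log₂ 7) = 279 / (4.3219 − 2.8074) = 184.210 ms/bit
  a = 795 − 184.210 × 2.8074 = 277.856 ms
Then RT(10) = 277.856 + 184.210 × log₂ 10 = 277.856 + 184.210 × 3.3219 ≈ 889.790 ms.

889.8 ms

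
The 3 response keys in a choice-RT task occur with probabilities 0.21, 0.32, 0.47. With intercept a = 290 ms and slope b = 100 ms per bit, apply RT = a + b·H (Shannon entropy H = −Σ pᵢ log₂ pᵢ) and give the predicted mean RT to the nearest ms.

H = 0.21·log₂(1/0.21) + 0.32·log₂(1/0.32) + 0.47·log₂(1/0.47) = 1.5108 bits.
RT = 290 + 100 × 1.5108 = 441.08 ms.

441 ms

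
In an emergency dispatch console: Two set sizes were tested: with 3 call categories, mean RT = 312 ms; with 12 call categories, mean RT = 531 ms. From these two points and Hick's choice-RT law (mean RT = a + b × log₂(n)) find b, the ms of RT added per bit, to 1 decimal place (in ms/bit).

The slope on a log₂ axis is (531 − 312) / (3.5850 − 1.5850) = 109.500 ms/bit.

109.5 ms/bit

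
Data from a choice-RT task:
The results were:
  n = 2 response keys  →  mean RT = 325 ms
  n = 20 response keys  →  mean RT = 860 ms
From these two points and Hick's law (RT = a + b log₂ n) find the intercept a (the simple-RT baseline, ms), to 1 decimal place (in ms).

163.9 ms

b = (RT₂ − RT₁)/(log₂ n₂ − log₂ n₁) = (860 − 325)/(4.3219 − 1) = 161.051 ms/bit.
a = RT₁ − b·log₂ n₁ = 325 − 161.051 × 1 = 163.949 ms.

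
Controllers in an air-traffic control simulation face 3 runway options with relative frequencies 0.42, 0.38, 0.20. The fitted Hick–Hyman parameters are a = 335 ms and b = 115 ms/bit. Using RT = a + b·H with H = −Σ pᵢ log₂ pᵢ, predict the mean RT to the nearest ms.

H = 0.42·log₂(1/0.42) + 0.38·log₂(1/0.38) + 0.20·log₂(1/0.20) = 1.5205 bits.
RT = 335 + 115 × 1.5205 = 509.86 ms.

510 ms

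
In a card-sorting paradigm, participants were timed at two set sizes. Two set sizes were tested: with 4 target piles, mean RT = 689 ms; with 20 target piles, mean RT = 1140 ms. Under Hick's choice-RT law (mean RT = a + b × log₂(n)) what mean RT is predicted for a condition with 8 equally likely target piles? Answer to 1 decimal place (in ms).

883.2 ms

Fit slope and intercept:
  b = (1140 − 689) / (log₂ 20 − log₂ 4) = 451 / (4.3219 − 2) = 194.235 ms/bit
  a = 689 − 194.235 × 2 = 300.530 ms
Then RT(8) = 300.530 + 194.235 × log₂ 8 = 300.530 + 194.235 × 3 ≈ 883.235 ms.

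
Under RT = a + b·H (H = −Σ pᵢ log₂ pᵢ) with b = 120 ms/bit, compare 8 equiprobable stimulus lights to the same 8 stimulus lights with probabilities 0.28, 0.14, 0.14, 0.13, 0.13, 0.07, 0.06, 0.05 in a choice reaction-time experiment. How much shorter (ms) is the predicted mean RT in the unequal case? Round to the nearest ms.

24 ms

The RT saving is b·ΔH. Equiprobable H₀ = log₂(8) = 3.0000 bits; with the given probabilities H = 2.8019 bits.
b·(H₀ − H) = 120 × (3.0000 − 2.8019) = 23.77 ms.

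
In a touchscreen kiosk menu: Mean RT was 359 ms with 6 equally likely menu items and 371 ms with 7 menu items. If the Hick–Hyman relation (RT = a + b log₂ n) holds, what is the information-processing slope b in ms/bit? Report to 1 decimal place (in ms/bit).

54.0 ms/bit

Slope: b = (371 − 359) / (log₂ 7 − log₂ 6) = 12/0.2224 = 53.959 ms/bit.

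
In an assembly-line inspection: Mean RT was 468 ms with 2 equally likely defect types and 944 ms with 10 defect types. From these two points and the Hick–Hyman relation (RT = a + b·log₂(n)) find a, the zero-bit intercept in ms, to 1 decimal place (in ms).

263.0 ms

b = (RT₂ − RT₁)/(log₂ n₂ − log₂ n₁) = (944 − 468)/(3.3219 − 1) = 205.002 ms/bit.
a = RT₁ − b·log₂ n₁ = 468 − 205.002 × 1 = 262.998 ms.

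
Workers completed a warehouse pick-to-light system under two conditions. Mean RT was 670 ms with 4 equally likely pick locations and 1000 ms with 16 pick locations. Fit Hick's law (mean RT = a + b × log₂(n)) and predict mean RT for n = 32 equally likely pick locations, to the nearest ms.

Solve the two-equation system in a and b:
  b = (1000 − 670) / (log₂ 16 − log₂ 4) = 330 / (4 − 2) = 165 ms/bit
  a = 670 − 165 × 2 = 340 ms
Then RT(32) = 340 + 165 × log₂ 32 = 340 + 165 × 5 ≈ 1165.000 ms.

1165 ms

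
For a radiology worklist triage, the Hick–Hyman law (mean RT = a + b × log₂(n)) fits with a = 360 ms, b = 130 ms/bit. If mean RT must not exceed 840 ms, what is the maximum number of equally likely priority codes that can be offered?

12

Set 360 + 130·log₂ n ≤ 840 → log₂ n ≤ (840 − 360)/130 = 3.6923.
So n ≤ 2^3.6923 = 12.927; the largest integer n is 12.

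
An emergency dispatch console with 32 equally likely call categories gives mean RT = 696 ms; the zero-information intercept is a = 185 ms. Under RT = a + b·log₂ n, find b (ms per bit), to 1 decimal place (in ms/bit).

b = (696 − 185) / log₂(32) = 511 / 5 = 102.200 ms/bit.

102.2 ms/bit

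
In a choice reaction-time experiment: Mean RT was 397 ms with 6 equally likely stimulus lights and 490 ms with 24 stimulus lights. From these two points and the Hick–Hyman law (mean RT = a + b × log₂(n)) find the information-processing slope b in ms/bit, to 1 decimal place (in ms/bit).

Slope: b = (490 − 397) / (log₂ 24 − log₂ 6) = 93/2.0000 = 46.500 ms/bit.

46.5 ms/bit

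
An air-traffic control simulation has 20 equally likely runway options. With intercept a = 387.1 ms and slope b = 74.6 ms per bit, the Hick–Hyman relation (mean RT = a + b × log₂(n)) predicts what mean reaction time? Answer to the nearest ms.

log₂(20) = 4.3219 bits, so RT = 387.1 + 74.6 × 4.3219 ≈ 709.516 ms.

710 ms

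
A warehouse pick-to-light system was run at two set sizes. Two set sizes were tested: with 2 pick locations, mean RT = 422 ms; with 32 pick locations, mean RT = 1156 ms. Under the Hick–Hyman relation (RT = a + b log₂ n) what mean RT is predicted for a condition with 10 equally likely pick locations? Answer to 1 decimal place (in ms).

848.1 ms

With log₂ n on the abscissa the relation is linear; from the two conditions:
  b = (1156 − 422) / (log₂ 32 − log₂ 2) = 734 / (5 − 1) = 183.500 ms/bit
  a = 422 − 183.500 × 1 = 238.500 ms
Then RT(10) = 238.500 + 183.500 × log₂ 10 = 238.500 + 183.500 × 3.3219 ≈ 848.074 ms.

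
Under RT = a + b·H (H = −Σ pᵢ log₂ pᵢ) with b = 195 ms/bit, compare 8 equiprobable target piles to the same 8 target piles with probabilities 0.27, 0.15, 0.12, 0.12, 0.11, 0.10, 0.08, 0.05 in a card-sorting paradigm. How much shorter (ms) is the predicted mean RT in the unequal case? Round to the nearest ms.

Equiprobable entropy H₀ = log₂ 8 = 3.0000 bits.
Skewed entropy H = −Σ pᵢ log₂ pᵢ = 2.8448 bits.
ΔRT = b·(H₀ − H) = 195 × 0.1552 = 30.27 ms.

30 ms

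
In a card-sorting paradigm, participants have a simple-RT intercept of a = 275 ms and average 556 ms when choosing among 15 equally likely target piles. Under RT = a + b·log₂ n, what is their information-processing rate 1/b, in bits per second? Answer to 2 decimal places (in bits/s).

13.90 bits/s

Choice component = 556 − 275 = 281 ms over log₂(15) = 3.9069 bits.
b = 281 / 3.9069 = 71.924 ms/bit, so 1/b = 13.904 bits/s.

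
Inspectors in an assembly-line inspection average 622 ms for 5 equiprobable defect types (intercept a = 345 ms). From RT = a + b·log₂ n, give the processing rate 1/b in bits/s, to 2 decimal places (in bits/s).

8.38 bits/s

b = (622 − 345)/log₂ 5 = 277/2.3219 = 119.297 ms per bit = 0.11930 s/bit; the reciprocal is 8.382 bits/s.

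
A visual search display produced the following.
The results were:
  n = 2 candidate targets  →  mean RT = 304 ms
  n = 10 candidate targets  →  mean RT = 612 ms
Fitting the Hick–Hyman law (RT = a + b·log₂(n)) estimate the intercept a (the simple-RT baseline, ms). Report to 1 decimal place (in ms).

Slope: b = (612 − 304) / (log₂ 10 − log₂ 2) = 308/2.3219 = 132.648 ms/bit.
a = RT₁ − b·log₂ n₁ = 304 − 132.648 × 1 = 171.352 ms.

171.4 ms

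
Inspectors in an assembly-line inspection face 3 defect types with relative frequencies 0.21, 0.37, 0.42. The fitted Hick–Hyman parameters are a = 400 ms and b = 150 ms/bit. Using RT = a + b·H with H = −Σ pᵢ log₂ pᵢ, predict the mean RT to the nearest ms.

629 ms

H = 0.21·log₂(1/0.21) + 0.37·log₂(1/0.37) + 0.42·log₂(1/0.42) = 1.5292 bits.
RT = 400 + 150 × 1.5292 = 629.38 ms.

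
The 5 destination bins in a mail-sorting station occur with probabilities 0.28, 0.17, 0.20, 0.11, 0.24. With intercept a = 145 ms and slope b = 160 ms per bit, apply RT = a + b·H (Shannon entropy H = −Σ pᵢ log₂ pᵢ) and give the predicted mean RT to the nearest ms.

H = 0.28·log₂(1/0.28) + 0.17·log₂(1/0.17) + 0.20·log₂(1/0.20) + 0.11·log₂(1/0.11) + 0.24·log₂(1/0.24) = 2.2576 bits.
RT = 145 + 160 × 2.2576 = 506.22 ms.

506 ms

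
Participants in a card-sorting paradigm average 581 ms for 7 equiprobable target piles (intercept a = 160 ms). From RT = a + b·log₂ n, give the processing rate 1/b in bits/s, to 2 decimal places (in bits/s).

b = (581 − 160)/log₂ 7 = 421/2.8074 = 149.963 ms per bit = 0.14996 s/bit; the reciprocal is 6.668 bits/s.

6.67 bits/s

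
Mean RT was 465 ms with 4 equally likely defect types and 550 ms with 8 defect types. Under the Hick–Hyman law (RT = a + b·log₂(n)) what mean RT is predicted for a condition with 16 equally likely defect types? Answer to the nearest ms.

Fit slope and intercept:
  b = (550 − 465) / (log₂ 8 − log₂ 4) = 85 / (3 − 2) = 85 ms/bit
  a = 465 − 85 × 2 = 295 ms
Then RT(16) = 295 + 85 × log₂ 16 = 295 + 85 × 4 ≈ 635.000 ms.

635 ms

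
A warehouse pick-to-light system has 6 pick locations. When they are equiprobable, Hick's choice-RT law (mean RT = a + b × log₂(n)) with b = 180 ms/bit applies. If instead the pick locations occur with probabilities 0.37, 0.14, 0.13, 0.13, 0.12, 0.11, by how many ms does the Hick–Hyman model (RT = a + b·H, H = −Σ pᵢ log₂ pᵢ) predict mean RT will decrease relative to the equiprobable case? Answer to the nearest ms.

31 ms

The RT saving is b·ΔH. Equiprobable H₀ = log₂(6) = 2.5850 bits; with the given probabilities H = 2.4105 bits.
b·(H₀ − H) = 180 × (2.5850 − 2.4105) = 31.41 ms.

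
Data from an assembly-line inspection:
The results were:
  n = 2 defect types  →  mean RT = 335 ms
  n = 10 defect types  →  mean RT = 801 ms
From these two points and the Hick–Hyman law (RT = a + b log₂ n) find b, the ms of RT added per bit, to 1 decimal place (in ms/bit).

200.7 ms/bit

Slope: b = (801 − 335) / (log₂ 10 − log₂ 2) = 466/2.3219 = 200.695 ms/bit.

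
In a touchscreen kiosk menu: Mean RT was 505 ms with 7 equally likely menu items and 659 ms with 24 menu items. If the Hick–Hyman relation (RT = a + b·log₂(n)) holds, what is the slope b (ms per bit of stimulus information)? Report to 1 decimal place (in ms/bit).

86.6 ms/bit

b = (RT₂ − RT₁)/(log₂ n₂ − log₂ n₁) = (659 − 505)/(4.5850 − 2.8074) = 86.633 ms/bit.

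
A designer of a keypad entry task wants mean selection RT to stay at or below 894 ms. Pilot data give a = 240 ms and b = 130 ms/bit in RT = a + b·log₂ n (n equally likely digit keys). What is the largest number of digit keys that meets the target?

32

Information budget: (894 − 240)/130 = 5.0308 bits, so n ≤ 2^5.0308 = 32.690 → at most 32.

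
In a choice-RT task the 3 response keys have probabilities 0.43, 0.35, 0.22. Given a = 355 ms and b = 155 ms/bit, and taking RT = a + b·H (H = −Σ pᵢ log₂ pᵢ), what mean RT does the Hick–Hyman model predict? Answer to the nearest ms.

H = 0.43·log₂(1/0.43) + 0.35·log₂(1/0.35) + 0.22·log₂(1/0.22) = 1.5342 bits.
RT = 355 + 155 × 1.5342 = 592.81 ms.

593 ms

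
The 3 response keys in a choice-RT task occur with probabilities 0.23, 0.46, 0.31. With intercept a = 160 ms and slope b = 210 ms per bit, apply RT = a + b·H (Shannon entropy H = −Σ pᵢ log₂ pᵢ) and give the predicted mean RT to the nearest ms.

H = 0.23·log₂(1/0.23) + 0.46·log₂(1/0.46) + 0.31·log₂(1/0.31) = 1.5268 bits.
RT = 160 + 210 × 1.5268 = 480.63 ms.

481 ms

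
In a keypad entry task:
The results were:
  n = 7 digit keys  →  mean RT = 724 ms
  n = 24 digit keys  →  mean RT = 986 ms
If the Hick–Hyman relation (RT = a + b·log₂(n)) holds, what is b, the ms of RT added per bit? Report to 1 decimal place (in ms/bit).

b = (RT₂ − RT₁)/(log₂ n₂ − log₂ n₁) = (986 − 724)/(4.5850 − 2.8074) = 147.389 ms/bit.

147.4 ms/bit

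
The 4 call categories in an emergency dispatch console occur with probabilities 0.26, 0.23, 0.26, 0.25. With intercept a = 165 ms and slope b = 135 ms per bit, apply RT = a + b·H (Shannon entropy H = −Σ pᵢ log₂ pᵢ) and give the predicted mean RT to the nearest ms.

435 ms

Entropy contributions −pᵢ log₂ pᵢ: 0.5053, 0.4877, 0.5053, 0.5000; sum H = 1.9982 bits.
RT = a + bH = 165 + 135·1.9982 = 434.76 ms.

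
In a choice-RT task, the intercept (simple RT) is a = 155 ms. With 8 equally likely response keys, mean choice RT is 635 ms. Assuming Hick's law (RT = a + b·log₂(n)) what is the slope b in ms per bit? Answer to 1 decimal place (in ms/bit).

b = (635 − 155) / log₂(8) = 480 / 3 = 160.000 ms/bit.

160.0 ms/bit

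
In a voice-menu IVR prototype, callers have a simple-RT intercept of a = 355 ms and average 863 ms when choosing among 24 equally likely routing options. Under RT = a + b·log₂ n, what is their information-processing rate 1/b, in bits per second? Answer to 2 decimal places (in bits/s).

9.03 bits/s

Choice component = 863 − 355 = 508 ms over log₂(24) = 4.5850 bits.
b = 508 / 4.5850 = 110.797 ms/bit, so 1/b = 9.026 bits/s.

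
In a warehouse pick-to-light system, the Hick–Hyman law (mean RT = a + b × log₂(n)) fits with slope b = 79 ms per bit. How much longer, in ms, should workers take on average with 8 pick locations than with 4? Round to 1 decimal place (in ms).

79.0 ms

The intercept a cancels: ΔRT = b·(log₂ n₂ − log₂ n₁) = b·log₂(n₂/n₁).
log₂(8) − log₂(4) = log₂(8/4) = log₂(2) = 1.
ΔRT = 79 × 1.0000 = 79.000 ms.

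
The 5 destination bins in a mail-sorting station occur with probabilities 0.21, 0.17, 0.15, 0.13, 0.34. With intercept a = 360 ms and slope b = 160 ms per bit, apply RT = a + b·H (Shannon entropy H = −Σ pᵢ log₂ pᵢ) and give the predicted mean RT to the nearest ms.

Entropy contributions −pᵢ log₂ pᵢ: 0.4728, 0.4346, 0.4105, 0.3826, 0.5292; sum H = 2.2298 bits.
RT = a + bH = 360 + 160·2.2298 = 716.76 ms.

717 ms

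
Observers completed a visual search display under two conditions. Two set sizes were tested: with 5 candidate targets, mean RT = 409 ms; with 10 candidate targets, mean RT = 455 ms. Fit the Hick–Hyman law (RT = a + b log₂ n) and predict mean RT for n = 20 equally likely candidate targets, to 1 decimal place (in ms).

501.0 ms

Fit slope and intercept:
  b = (455 − 409) / (log₂ 10 − log₂ 5) = 46 / (3.3219 − 2.3219) = 46.000 ms/bit
  a = 409 − 46.000 × 2.3219 = 302.191 ms
Then RT(20) = 302.191 + 46.000 × log₂ 20 = 302.191 + 46.000 × 4.3219 ≈ 501.000 ms.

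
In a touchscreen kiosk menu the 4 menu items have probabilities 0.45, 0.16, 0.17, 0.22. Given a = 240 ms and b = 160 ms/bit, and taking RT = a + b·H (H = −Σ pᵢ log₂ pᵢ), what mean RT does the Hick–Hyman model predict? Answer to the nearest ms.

537 ms

Entropy contributions −pᵢ log₂ pᵢ: 0.5184, 0.4230, 0.4346, 0.4806; sum H = 1.8566 bits.
RT = a + bH = 240 + 160·1.8566 = 537.05 ms.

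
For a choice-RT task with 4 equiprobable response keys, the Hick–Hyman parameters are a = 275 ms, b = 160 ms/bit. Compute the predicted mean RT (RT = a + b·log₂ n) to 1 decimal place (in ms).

log₂(4) = 2 bits, so RT = 275 + 160 × 2 ≈ 595.000 ms.

595.0 ms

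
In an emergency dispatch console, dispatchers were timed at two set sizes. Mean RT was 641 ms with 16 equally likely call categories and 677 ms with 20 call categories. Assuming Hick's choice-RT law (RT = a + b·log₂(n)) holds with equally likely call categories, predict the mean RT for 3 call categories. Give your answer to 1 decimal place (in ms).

RT is linear in log₂ n, so two points fix the line:
  b = (677 − 641) / (log₂ 20 − log₂ 16) = 36 / (4.3219 − 4) = 111.826 ms/bit
  a = 641 − 111.826 × 4 = 193.695 ms
Then RT(3) = 193.695 + 111.826 × log₂ 3 = 193.695 + 111.826 × 1.5850 ≈ 370.936 ms.

370.9 ms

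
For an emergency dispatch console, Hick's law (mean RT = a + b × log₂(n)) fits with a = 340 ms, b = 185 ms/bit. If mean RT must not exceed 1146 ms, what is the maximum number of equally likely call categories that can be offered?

Information budget: (1146 − 340)/185 = 4.3568 bits, so n ≤ 2^4.3568 = 20.489 → at most 20.

20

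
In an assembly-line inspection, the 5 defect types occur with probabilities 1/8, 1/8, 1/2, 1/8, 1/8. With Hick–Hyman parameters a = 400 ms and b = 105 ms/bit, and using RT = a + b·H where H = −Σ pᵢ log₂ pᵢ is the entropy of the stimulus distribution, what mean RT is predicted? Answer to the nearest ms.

H = −Σ pᵢ log₂ pᵢ = 0.125·3 + 0.125·3 + 0.5·1 + 0.125·3 + 0.125·3 = 2.000 bits.
RT = 400 + 105 × 2.000 = 610.00 ms.

610 ms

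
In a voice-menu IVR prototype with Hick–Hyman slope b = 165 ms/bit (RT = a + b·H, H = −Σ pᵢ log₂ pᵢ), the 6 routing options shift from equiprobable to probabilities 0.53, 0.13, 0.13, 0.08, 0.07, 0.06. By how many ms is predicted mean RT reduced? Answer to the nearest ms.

Equiprobable entropy H₀ = log₂ 6 = 2.5850 bits.
Skewed entropy H = −Σ pᵢ log₂ pᵢ = 2.0543 bits.
ΔRT = b·(H₀ − H) = 165 × 0.5306 = 87.55 ms.

88 ms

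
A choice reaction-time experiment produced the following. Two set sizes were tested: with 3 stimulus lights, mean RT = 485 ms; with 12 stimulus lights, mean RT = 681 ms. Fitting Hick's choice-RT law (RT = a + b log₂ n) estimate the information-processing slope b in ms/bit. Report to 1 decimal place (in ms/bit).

98.0 ms/bit

The slope on a log₂ axis is (681 − 485) / (3.5850 − 1.5850) = 98.000 ms/bit.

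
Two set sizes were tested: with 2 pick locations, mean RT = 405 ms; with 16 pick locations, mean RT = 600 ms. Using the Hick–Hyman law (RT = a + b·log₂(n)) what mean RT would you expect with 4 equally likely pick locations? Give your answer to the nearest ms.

Fit slope and intercept:
  b = (600 − 405) / (log₂ 16 − log₂ 2) = 195 / (4 − 1) = 65 ms/bit
  a = 405 − 65 × 1 = 340 ms
Then RT(4) = 340 + 65 × log₂ 4 = 340 + 65 × 2 ≈ 470.000 ms.

470 ms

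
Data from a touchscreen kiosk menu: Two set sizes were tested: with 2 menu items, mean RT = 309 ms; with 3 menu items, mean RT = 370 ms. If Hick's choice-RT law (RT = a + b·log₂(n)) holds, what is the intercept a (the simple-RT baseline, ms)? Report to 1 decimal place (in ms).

204.7 ms

b = (RT₂ − RT₁)/(log₂ n₂ − log₂ n₁) = (370 − 309)/(1.5850 − 1) = 104.280 ms/bit.
a = RT₁ − b·log₂ n₁ = 309 − 104.280 × 1 = 204.720 ms.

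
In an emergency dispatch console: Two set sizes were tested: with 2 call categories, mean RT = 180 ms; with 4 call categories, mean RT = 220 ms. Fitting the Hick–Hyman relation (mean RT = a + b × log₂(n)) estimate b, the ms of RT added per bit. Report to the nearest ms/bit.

The slope on a log₂ axis is (220 − 180) / (2 − 1) = 40 ms/bit.

40 ms/bit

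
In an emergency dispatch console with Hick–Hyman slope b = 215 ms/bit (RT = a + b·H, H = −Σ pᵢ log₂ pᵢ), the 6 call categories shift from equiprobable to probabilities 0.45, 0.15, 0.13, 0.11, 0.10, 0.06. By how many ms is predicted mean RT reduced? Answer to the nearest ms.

Equiprobable entropy H₀ = log₂ 6 = 2.5850 bits.
Skewed entropy H = −Σ pᵢ log₂ pᵢ = 2.2376 bits.
ΔRT = b·(H₀ − H) = 215 × 0.3474 = 74.68 ms.

75 ms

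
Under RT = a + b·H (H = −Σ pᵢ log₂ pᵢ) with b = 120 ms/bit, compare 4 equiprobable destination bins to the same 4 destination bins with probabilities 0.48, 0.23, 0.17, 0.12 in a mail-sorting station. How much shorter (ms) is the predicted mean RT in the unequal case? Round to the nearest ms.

Equiprobable entropy H₀ = log₂ 4 = 2.0000 bits.
Skewed entropy H = −Σ pᵢ log₂ pᵢ = 1.7976 bits.
ΔRT = b·(H₀ − H) = 120 × 0.2024 = 24.29 ms.

24 ms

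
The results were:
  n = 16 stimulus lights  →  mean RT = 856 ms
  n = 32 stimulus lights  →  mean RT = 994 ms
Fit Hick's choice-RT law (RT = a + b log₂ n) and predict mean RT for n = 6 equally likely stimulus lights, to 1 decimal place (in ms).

660.7 ms

RT is linear in log₂ n, so two points fix the line:
  b = (994 − 856) / (log₂ 32 − log₂ 16) = 138 / (5 − 4) = 138.000 ms/bit
  a = 856 − 138.000 × 4 = 304.000 ms
Then RT(6) = 304.000 + 138.000 × log₂ 6 = 304.000 + 138.000 × 2.5850 ≈ 660.725 ms.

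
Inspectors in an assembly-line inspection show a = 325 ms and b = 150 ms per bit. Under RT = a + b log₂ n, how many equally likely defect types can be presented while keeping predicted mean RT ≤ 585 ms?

3

150·log₂ n ≤ 585 − 325 = 260, giving log₂ n ≤ 1.7333 and n ≤ 3.325. The largest whole number is 3.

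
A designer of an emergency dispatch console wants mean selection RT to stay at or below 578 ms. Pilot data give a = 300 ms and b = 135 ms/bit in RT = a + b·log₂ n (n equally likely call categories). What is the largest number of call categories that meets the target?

4

135·log₂ n ≤ 578 − 300 = 278, giving log₂ n ≤ 2.0593 and n ≤ 4.168. The largest whole number is 4.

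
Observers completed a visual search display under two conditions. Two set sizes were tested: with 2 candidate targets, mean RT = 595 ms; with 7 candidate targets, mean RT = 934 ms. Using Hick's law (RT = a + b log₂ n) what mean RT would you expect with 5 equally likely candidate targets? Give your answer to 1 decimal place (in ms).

With log₂ n on the abscissa the relation is linear; from the two conditions:
  b = (934 − 595) / (log₂ 7 − log₂ 2) = 339 / (2.8074 − 1) = 187.567 ms/bit
  a = 595 − 187.567 × 1 = 407.433 ms
Then RT(5) = 407.433 + 187.567 × log₂ 5 = 407.433 + 187.567 × 2.3219 ≈ 842.950 ms.

842.9 ms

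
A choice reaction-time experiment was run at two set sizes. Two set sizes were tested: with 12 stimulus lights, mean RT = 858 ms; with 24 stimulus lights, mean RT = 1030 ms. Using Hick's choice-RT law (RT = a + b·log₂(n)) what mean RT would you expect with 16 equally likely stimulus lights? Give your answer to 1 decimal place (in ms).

RT is linear in log₂ n, so two points fix the line:
  b = (1030 − 858) / (log₂ 24 − log₂ 12) = 172 / (4.5850 − 3.5850) = 172.000 ms/bit
  a = 858 − 172.000 × 3.5850 = 241.386 ms
Then RT(16) = 241.386 + 172.000 × log₂ 16 = 241.386 + 172.000 × 4 ≈ 929.386 ms.

929.4 ms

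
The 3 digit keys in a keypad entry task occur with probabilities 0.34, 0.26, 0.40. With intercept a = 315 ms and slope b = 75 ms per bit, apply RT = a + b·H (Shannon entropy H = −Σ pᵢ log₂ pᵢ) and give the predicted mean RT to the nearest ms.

Entropy contributions −pᵢ log₂ pᵢ: 0.5292, 0.5053, 0.5288; sum H = 1.5632 bits.
RT = a + bH = 315 + 75·1.5632 = 432.24 ms.

432 ms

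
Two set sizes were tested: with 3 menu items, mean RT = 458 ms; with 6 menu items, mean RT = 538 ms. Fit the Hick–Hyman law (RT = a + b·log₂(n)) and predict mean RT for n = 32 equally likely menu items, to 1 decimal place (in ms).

Solve the two-equation system in a and b:
  b = (538 − 458) / (log₂ 6 − log₂ 3) = 80 / (2.5850 − 1.5850) = 80.000 ms/bit
  a = 458 − 80.000 × 1.5850 = 331.203 ms
Then RT(32) = 331.203 + 80.000 × log₂ 32 = 331.203 + 80.000 × 5 ≈ 731.203 ms.

731.2 ms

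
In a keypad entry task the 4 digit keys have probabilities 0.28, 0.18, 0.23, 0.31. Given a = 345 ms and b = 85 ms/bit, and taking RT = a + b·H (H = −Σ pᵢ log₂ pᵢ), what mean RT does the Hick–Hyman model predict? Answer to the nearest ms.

513 ms

H = 0.28·log₂(1/0.28) + 0.18·log₂(1/0.18) + 0.23·log₂(1/0.23) + 0.31·log₂(1/0.31) = 1.9710 bits.
RT = 345 + 85 × 1.9710 = 512.53 ms.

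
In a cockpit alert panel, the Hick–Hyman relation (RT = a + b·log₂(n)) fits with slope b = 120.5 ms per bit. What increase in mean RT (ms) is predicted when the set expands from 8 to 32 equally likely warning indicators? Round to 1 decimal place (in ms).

ΔRT = (a + b log₂ n₂) − (a + b log₂ n₁) = b·(log₂ n₂ − log₂ n₁).
log₂(32) − log₂(8) = log₂(32/8) = log₂(4) = 2.
ΔRT = 120.5 × 2.0000 = 241.000 ms.

241.0 ms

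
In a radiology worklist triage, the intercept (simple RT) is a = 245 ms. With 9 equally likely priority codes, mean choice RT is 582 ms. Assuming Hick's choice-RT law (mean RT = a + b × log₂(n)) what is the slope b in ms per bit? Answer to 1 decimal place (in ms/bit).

9 alternatives carry log₂ 9 = 3.1699 bits; the choice cost is 582 − 245 = 337 ms, so b = 337/3.1699 = 106.312 ms/bit.

106.3 ms/bit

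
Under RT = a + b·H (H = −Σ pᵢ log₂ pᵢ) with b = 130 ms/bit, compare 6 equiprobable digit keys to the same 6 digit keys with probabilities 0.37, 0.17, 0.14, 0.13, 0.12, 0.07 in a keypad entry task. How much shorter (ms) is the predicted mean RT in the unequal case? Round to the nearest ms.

27 ms

The RT saving is b·ΔH. Equiprobable H₀ = log₂(6) = 2.5850 bits; with the given probabilities H = 2.3807 bits.
b·(H₀ − H) = 130 × (2.5850 − 2.3807) = 26.56 ms.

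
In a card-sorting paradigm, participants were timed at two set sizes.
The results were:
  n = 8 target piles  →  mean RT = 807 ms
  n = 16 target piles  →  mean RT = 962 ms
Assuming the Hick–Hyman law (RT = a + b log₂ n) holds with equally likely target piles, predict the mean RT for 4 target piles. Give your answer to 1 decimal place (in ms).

RT is linear in log₂ n, so two points fix the line:
  b = (962 − 807) / (log₂ 16 − log₂ 8) = 155 / (4 − 3) = 155.000 ms/bit
  a = 807 − 155.000 × 3 = 342.000 ms
Then RT(4) = 342.000 + 155.000 × log₂ 4 = 342.000 + 155.000 × 2 ≈ 652.000 ms.

652.0 ms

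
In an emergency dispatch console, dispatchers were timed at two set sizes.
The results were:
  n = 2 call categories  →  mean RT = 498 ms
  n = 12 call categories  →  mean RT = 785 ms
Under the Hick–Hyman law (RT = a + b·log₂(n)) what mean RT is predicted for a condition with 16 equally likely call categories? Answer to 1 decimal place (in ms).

Fit slope and intercept:
  b = (785 − 498) / (log₂ 12 − log₂ 2) = 287 / (3.5850 − 1) = 111.027 ms/bit
  a = 498 − 111.027 × 1 = 386.973 ms
Then RT(16) = 386.973 + 111.027 × log₂ 16 = 386.973 + 111.027 × 4 ≈ 831.080 ms.

831.1 ms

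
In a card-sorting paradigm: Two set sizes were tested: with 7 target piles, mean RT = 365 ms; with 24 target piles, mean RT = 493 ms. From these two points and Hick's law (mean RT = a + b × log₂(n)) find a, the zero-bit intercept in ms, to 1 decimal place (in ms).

The slope on a log₂ axis is (493 − 365) / (4.5850 − 2.8074) = 72.007 ms/bit.
Intercept: a = 365 − 72.007·log₂(7) = 162.851 ms.

162.9 ms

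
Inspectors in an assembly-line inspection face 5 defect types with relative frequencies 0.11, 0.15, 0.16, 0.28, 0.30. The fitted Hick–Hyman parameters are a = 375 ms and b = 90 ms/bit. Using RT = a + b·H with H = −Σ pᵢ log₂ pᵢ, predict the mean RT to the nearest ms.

H = 0.11·log₂(1/0.11) + 0.15·log₂(1/0.15) + 0.16·log₂(1/0.16) + 0.28·log₂(1/0.28) + 0.30·log₂(1/0.30) = 2.2192 bits.
RT = 375 + 90 × 2.2192 = 574.72 ms.

575 ms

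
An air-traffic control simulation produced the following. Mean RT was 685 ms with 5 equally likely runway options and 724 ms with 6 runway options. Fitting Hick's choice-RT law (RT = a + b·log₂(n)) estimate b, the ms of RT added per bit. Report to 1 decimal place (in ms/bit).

b = (RT₂ − RT₁)/(log₂ n₂ − log₂ n₁) = (724 − 685)/(2.5850 − 2.3219) = 148.270 ms/bit.

148.3 ms/bit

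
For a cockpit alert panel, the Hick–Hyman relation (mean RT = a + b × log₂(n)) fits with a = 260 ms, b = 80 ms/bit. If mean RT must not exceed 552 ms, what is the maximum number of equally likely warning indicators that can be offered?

80·log₂ n ≤ 552 − 260 = 292, giving log₂ n ≤ 3.6500 and n ≤ 12.553. The largest whole number is 12.

12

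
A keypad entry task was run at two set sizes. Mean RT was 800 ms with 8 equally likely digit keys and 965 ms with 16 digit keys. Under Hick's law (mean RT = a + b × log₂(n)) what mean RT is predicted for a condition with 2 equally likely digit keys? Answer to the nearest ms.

Fit slope and intercept:
  b = (965 − 800) / (log₂ 16 − log₂ 8) = 165 / (4 − 3) = 165 ms/bit
  a = 800 − 165 × 3 = 305 ms
Then RT(2) = 305 + 165 × log₂ 2 = 305 + 165 × 1 ≈ 470.000 ms.

470 ms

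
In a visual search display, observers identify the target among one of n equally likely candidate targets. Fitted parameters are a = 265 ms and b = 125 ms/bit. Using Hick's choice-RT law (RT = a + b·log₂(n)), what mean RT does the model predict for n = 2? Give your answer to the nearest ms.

390 ms

log₂(2) = 1 bits, so RT = 265 + 125 × 1 ≈ 390.000 ms.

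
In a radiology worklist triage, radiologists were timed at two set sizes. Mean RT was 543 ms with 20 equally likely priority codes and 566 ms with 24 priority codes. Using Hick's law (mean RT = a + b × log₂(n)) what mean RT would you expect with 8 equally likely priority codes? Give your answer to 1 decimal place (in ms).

427.4 ms

Solve the two-equation system in a and b:
  b = (566 − 543) / (log₂ 24 − log₂ 20) = 23 / (4.5850 − 4.3219) = 87.441 ms/bit
  a = 543 − 87.441 × 4.3219 = 165.086 ms
Then RT(8) = 165.086 + 87.441 × log₂ 8 = 165.086 + 87.441 × 3 ≈ 427.409 ms.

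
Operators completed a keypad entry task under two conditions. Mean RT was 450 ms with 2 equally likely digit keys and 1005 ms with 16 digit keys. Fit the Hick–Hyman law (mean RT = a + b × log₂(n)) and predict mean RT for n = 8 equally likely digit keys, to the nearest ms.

RT is linear in log₂ n, so two points fix the line:
  b = (1005 − 450) / (log₂ 16 − log₂ 2) = 555 / (4 − 1) = 185 ms/bit
  a = 450 − 185 × 1 = 265 ms
Then RT(8) = 265 + 185 × log₂ 8 = 265 + 185 × 3 ≈ 820.000 ms.

820 ms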